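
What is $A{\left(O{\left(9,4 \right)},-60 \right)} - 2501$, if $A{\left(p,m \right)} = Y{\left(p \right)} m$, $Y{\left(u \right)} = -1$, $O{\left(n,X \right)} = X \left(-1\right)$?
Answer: $-2441$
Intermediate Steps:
$O{\left(n,X \right)} = - X$
$A{\left(p,m \right)} = - m$
$A{\left(O{\left(9,4 \right)},-60 \right)} - 2501 = \left(-1\right) \left(-60\right) - 2501 = 60 - 2501 = -2441$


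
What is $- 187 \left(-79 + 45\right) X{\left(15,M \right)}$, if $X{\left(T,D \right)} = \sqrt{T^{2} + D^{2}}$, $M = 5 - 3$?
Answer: $6358 \sqrt{229} \approx 96214.0$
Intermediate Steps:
$M = 2$
$X{\left(T,D \right)} = \sqrt{D^{2} + T^{2}}$
$- 187 \left(-79 + 45\right) X{\left(15,M \right)} = - 187 \left(-79 + 45\right) \sqrt{2^{2} + 15^{2}} = \left(-187\right) \left(-34\right) \sqrt{4 + 225} = 6358 \sqrt{229}$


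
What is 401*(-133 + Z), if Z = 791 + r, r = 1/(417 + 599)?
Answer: 268080129/1016 ≈ 2.6386e+5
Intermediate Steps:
r = 1/1016 ≈ 0.00098425
Z = 803657/1016 (Z = 791 + 1/1016 = 803657/1016 ≈ 791.00)
401*(-133 + Z) = 401*(-133 + 803657/1016) = 401*(668529/1016) = 268080129/1016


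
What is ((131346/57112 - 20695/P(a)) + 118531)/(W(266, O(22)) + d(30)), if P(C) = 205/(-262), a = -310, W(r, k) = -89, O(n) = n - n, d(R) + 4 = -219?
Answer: -13057304129/28099104 ≈ -464.69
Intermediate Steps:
d(R) = -223 (d(R) = -4 - 219 = -223)
O(n) = 0
P(C) = -205/262 (P(C) = 205*(-1/262) = -205/262)
((131346/57112 - 20695/P(a)) + 118531)/(W(266, O(22)) + d(30)) = ((131346/57112 - 20695/(-205/262)) + 118531)/(-89 - 223) = ((131346*(1/57112) - 20695*(-262/205)) + 118531)/(-312) = ((65673/28556 + 1084418/41) + 118531)*(-1/312) = (30969333001/1170796 + 118531)*(-1/312) = (169744953677/1170796)*(-1/312) = -13057304129/28099104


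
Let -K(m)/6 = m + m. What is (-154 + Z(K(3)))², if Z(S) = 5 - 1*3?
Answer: 23104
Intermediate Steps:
K(m) = -12*m (K(m) = -6*(m + m) = -12*m)
Z(S) = 2 (Z(S) = 5 - 3 = 2)
(-154 + Z(K(3)))² = (-154 + 2)² = (-152)² = 23104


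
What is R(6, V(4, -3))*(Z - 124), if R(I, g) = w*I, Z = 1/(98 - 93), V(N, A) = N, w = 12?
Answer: -44568/5 ≈ -8913.6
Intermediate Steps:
Z = ⅕ (Z = 1/5 = ⅕ ≈ 0.20000)
R(I, g) = 12*I
R(6, V(4, -3))*(Z - 124) = (12*6)*(⅕ - 124) = 72*(-619/5) = -44568/5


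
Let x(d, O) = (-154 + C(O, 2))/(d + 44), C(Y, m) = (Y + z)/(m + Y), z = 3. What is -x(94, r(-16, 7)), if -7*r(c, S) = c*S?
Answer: 2753/2484 ≈ 1.1083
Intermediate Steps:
r(c, S) = -S*c/7 (r(c, S) = -c*S/7 = -S*c/7)
C(Y, m) = (3 + Y)/(Y + m) (C(Y, m) = (Y + 3)/(m + Y) = (3 + Y)/(Y + m))
x(d, O) = (-154 + (3 + O)/(2 + O))/(44 + d) (x(d, O) = (-154 + (3 + O)/(O + 2))/(d + 44) = (-154 + (3 + O)/(2 + O))/(44 + d))
-x(94, r(-16, 7)) = -(-305 - (-153)*7*(-16)/7)/((2 - 1/7*7*(-16))*(44 + 94)) = -(-305 - 153*16)/((2 + 16)*138) = -(-305 - 2448)/(18*138) = -(-2753)/(18*138) = -1*(-2753/2484) = 2753/2484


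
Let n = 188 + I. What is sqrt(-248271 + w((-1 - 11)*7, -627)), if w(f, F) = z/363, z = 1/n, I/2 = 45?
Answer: I*sqrt(20895052423962)/9174 ≈ 498.27*I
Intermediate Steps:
I = 90 (I = 2*45 = 90)
n = 278 (n = 188 + 90 = 278)
z = 1/278 ≈ 0.0035971
w(f, F) = 1/100914 (w(f, F) = (1/278)/363 = (1/278)*(1/363) = 1/100914)
sqrt(-248271 + w((-1 - 11)*7, -627)) = sqrt(-248271 + 1/100914) = sqrt(-25054019693/100914) = I*sqrt(20895052423962)/9174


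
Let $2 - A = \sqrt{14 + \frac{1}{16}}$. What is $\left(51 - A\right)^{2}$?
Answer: $\frac{44521}{16} \approx 2782.6$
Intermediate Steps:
$A = - \frac{7}{4}$ ($A = 2 - \sqrt{14 + \frac{1}{16}} = 2 - \sqrt{\frac{225}{16}} = 2 - \frac{15}{4} = - \frac{7}{4} \approx -1.75$)
$\left(51 - A\right)^{2} = \left(51 - - \frac{7}{4}\right)^{2} = \left(51 + \frac{7}{4}\right)^{2} = \left(\frac{211}{4}\right)^{2} = \frac{44521}{16}$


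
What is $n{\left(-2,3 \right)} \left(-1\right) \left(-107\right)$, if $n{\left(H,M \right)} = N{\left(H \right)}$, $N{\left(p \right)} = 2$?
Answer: $214$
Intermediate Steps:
$n{\left(H,M \right)} = 2$
$n{\left(-2,3 \right)} \left(-1\right) \left(-107\right) = 2 \left(-1\right) \left(-107\right) = \left(-2\right) \left(-107\right) = 214$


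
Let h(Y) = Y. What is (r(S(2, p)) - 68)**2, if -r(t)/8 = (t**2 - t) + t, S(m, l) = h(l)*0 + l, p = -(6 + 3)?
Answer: 512656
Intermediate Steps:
p = -9 (p = -1*9 = -9)
S(m, l) = l (S(m, l) = l*0 + l = 0 + l = l)
r(t) = -8*t**2 (r(t) = -8*((t**2 - t) + t) = -8*t**2)
(r(S(2, p)) - 68)**2 = (-8*(-9)**2 - 68)**2 = (-8*81 - 68)**2 = (-648 - 68)**2 = (-716)**2 = 512656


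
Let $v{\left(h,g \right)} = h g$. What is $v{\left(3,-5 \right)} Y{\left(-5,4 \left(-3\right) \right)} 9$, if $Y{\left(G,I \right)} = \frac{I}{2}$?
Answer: $810$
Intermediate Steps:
$Y{\left(G,I \right)} = \frac{I}{2}$ ($Y{\left(G,I \right)} = I \frac{1}{2} = \frac{I}{2}$)
$v{\left(h,g \right)} = g h$
$v{\left(3,-5 \right)} Y{\left(-5,4 \left(-3\right) \right)} 9 = \left(-5\right) 3 \frac{4 \left(-3\right)}{2} \cdot 9 = - 15 \cdot \frac{1}{2} \left(-12\right) 9 = \left(-15\right) \left(-6\right) 9 = 90 \cdot 9 = 810$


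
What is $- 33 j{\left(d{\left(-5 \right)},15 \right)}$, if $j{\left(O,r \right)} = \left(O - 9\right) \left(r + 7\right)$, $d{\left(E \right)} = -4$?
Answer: $9438$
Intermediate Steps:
$j{\left(O,r \right)} = \left(-9 + O\right) \left(7 + r\right)$
$- 33 j{\left(d{\left(-5 \right)},15 \right)} = - 33 \left(-63 - 135 + 7 \left(-4\right) - 60\right) = - 33 \left(-63 - 135 - 28 - 60\right) = \left(-33\right) \left(-286\right) = 9438$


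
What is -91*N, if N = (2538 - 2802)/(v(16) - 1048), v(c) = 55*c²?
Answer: 1001/543 ≈ 1.8435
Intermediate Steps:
N = -11/543 (N = (2538 - 2802)/(55*16² - 1048) = -264/(55*256 - 1048) = -264/(14080 - 1048) = -264/13032 = -264*1/13032 = -11/543 ≈ -0.020258)
-91*N = -91*(-11/543) = 1001/543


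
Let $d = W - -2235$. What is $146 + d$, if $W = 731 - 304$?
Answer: $2808$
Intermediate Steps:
$W = 427$
$d = 2662$ ($d = 427 - -2235 = 427 + 2235 = 2662$)
$146 + d = 146 + 2662 = 2808$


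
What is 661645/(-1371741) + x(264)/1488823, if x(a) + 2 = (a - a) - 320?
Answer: -140787713491/291754221549 ≈ -0.48256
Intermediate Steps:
x(a) = -322 (x(a) = -2 + ((a - a) - 320) = -2 + (0 - 320) = -2 - 320 = -322)
661645/(-1371741) + x(264)/1488823 = 661645/(-1371741) - 322/1488823 = 661645*(-1/1371741) - 322*1/1488823 = -661645/1371741 - 46/212689 = -140787713491/291754221549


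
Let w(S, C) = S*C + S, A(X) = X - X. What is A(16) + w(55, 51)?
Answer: 2860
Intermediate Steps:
A(X) = 0
w(S, C) = S + C*S (w(S, C) = C*S + S = S + C*S)
A(16) + w(55, 51) = 0 + 55*(1 + 51) = 0 + 55*52 = 0 + 2860 = 2860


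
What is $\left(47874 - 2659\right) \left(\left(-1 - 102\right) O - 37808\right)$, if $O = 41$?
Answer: $-1900431665$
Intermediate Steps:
$\left(47874 - 2659\right) \left(\left(-1 - 102\right) O - 37808\right) = \left(47874 - 2659\right) \left(\left(-1 - 102\right) 41 - 37808\right) = 45215 \left(\left(-103\right) 41 - 37808\right) = 45215 \left(-4223 - 37808\right) = 45215 \left(-42031\right) = -1900431665$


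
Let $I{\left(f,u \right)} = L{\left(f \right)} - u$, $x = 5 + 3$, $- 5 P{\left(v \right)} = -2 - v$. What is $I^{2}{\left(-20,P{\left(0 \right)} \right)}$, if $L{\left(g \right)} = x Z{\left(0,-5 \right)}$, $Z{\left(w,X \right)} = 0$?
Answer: $\frac{4}{25} \approx 0.16$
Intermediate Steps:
$P{\left(v \right)} = \frac{2}{5} + \frac{v}{5}$ ($P{\left(v \right)} = - \frac{-2 - v}{5} = \frac{2}{5} + \frac{v}{5}$)
$x = 8$
$L{\left(g \right)} = 0$ ($L{\left(g \right)} = 8 \cdot 0 = 0$)
$I{\left(f,u \right)} = - u$ ($I{\left(f,u \right)} = 0 - u = - u$)
$I^{2}{\left(-20,P{\left(0 \right)} \right)} = \left(- (\frac{2}{5} + \frac{1}{5} \cdot 0)\right)^{2} = \left(- (\frac{2}{5} + 0)\right)^{2} = \left(\left(-1\right) \frac{2}{5}\right)^{2} = \left(- \frac{2}{5}\right)^{2} = \frac{4}{25}$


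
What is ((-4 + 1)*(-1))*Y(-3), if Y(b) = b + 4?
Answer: 3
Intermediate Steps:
Y(b) = 4 + b
((-4 + 1)*(-1))*Y(-3) = ((-4 + 1)*(-1))*(4 - 3) = -3*(-1)*1 = 3*1 = 3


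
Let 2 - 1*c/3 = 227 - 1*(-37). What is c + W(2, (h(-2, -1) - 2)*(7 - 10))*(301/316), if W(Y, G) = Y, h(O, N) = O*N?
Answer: -123887/158 ≈ -784.09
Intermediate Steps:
h(O, N) = N*O
c = -786 (c = 6 - 3*(227 - 1*(-37)) = 6 - 3*(227 + 37) = 6 - 3*264 = 6 - 792 = -786)
c + W(2, (h(-2, -1) - 2)*(7 - 10))*(301/316) = -786 + 2*(301/316) = -786 + 301/158 = -123887/158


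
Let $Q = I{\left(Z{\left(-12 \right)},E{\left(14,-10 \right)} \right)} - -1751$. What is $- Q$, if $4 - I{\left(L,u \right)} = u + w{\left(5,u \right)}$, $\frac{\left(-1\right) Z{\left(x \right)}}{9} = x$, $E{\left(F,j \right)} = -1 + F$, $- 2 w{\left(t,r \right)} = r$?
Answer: $- \frac{3497}{2} \approx -1748.5$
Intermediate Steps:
$w{\left(t,r \right)} = - \frac{r}{2}$
$Z{\left(x \right)} = - 9 x$
$I{\left(L,u \right)} = 4 - \frac{u}{2}$ ($I{\left(L,u \right)} = 4 - \left(u - \frac{u}{2}\right) = 4 - \frac{u}{2}$)
$Q = \frac{3497}{2}$ ($Q = \left(4 - \frac{-1 + 14}{2}\right) - -1751 = \left(4 - \frac{13}{2}\right) + 1751 = - \frac{5}{2} + 1751 = \frac{3497}{2} \approx 1748.5$)
$- Q = \left(-1\right) \frac{3497}{2} = - \frac{3497}{2}$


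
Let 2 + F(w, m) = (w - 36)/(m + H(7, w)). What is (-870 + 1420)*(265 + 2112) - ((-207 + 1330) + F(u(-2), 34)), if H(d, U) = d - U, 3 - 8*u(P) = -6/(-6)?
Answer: 212915470/163 ≈ 1.3062e+6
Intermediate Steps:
u(P) = ¼ (u(P) = 3/8 - (-3)/(4*(-6)) = 3/8 - (-3)*(-1)/(4*6) = 3/8 - ⅛*1 = 3/8 - ⅛ = ¼)
F(w, m) = -2 + (-36 + w)/(7 + m - w) (F(w, m) = -2 + (w - 36)/(m + (7 - w)) = -2 + (-36 + w)/(7 + m - w))
(-870 + 1420)*(265 + 2112) - ((-207 + 1330) + F(u(-2), 34)) = (-870 + 1420)*(265 + 2112) - ((-207 + 1330) + (-50 - 2*34 + 3*(¼))/(7 + 34 - 1*¼)) = 550*2377 - (1123 + (-50 - 68 + ¾)/(7 + 34 - ¼)) = 1307350 - (1123 - 469/4/(163/4)) = 1307350 - (1123 + (4/163)*(-469/4)) = 1307350 - (1123 - 469/163) = 1307350 - 1*182580/163 = 1307350 - 182580/163 = 212915470/163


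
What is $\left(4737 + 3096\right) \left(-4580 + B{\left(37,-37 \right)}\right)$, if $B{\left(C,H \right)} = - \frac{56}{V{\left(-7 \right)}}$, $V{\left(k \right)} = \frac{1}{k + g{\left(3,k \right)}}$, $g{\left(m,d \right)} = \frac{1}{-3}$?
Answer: $-32658388$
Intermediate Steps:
$g{\left(m,d \right)} = - \frac{1}{3}$
$V{\left(k \right)} = \frac{1}{- \frac{1}{3} + k}$ ($V{\left(k \right)} = \frac{1}{k - \frac{1}{3}} = \frac{1}{- \frac{1}{3} + k}$)
$B{\left(C,H \right)} = \frac{1232}{3}$ ($B{\left(C,H \right)} = - \frac{56}{3 \frac{1}{-1 + 3 \left(-7\right)}} = - \frac{56}{3 \frac{1}{-1 - 21}} = - \frac{56}{3 \frac{1}{-22}} = - \frac{56}{3 \left(- \frac{1}{22}\right)} = - \frac{56}{- \frac{3}{22}} = \left(-56\right) \left(- \frac{22}{3}\right) = \frac{1232}{3}$)
$\left(4737 + 3096\right) \left(-4580 + B{\left(37,-37 \right)}\right) = \left(4737 + 3096\right) \left(-4580 + \frac{1232}{3}\right) = 7833 \left(- \frac{12508}{3}\right) = -32658388$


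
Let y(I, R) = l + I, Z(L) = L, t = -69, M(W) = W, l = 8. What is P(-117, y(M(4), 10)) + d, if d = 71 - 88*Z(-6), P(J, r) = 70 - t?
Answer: 738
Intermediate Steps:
y(I, R) = 8 + I
P(J, r) = 139 (P(J, r) = 70 - 1*(-69) = 70 + 69 = 139)
d = 599 (d = 71 - 88*(-6) = 71 + 528 = 599)
P(-117, y(M(4), 10)) + d = 139 + 599 = 738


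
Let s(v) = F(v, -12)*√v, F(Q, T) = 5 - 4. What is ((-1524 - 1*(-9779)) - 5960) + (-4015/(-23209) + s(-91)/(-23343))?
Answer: 53268670/23209 - I*√91/23343 ≈ 2295.2 - 0.00040866*I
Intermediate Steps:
F(Q, T) = 1
s(v) = √v (s(v) = 1*√v = √v)
((-1524 - 1*(-9779)) - 5960) + (-4015/(-23209) + s(-91)/(-23343)) = ((-1524 - 1*(-9779)) - 5960) + (-4015/(-23209) + √(-91)/(-23343)) = ((-1524 + 9779) - 5960) + (-4015*(-1/23209) + (I*√91)*(-1/23343)) = (8255 - 5960) + (4015/23209 - I*√91/23343) = 2295 + (4015/23209 - I*√91/23343) = 53268670/23209 - I*√91/23343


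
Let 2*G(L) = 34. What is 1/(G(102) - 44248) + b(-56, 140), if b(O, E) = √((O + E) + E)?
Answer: -1/44231 + 4*√14 ≈ 14.967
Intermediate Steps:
b(O, E) = √(O + 2*E) (b(O, E) = √((E + O) + E) = √(O + 2*E))
G(L) = 17 (G(L) = (½)*34 = 17)
1/(G(102) - 44248) + b(-56, 140) = 1/(17 - 44248) + √(-56 + 2*140) = 1/(-44231) + √(-56 + 280) = -1/44231 + √224 = -1/44231 + 4*√14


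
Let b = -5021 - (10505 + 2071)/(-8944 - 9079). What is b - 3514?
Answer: -153813729/18023 ≈ -8534.3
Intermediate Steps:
b = -90480907/18023 (b = -5021 - 12576/(-18023) = -5021 - 12576*(-1)/18023 = -5021 - 1*(-12576/18023) = -5021 + 12576/18023 = -90480907/18023 ≈ -5020.3)
b - 3514 = -90480907/18023 - 3514 = -153813729/18023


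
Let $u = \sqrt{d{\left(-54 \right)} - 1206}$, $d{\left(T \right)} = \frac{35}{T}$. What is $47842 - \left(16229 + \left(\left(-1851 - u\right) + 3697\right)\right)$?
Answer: $29767 + \frac{i \sqrt{390954}}{18} \approx 29767.0 + 34.737 i$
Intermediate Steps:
$u = \frac{i \sqrt{390954}}{18}$ ($u = \sqrt{\frac{35}{-54} - 1206} = \sqrt{35 \left(- \frac{1}{54}\right) - 1206} = \sqrt{- \frac{35}{54} - 1206} = \sqrt{- \frac{65159}{54}} = \frac{i \sqrt{390954}}{18} \approx 34.737 i$)
$47842 - \left(16229 + \left(\left(-1851 - u\right) + 3697\right)\right) = 47842 - \left(16229 + \left(\left(-1851 - \frac{i \sqrt{390954}}{18}\right) + 3697\right)\right) = 47842 - \left(16229 + \left(1846 - \frac{i \sqrt{390954}}{18}\right)\right) = 47842 - \left(18075 - \frac{i \sqrt{390954}}{18}\right) = 29767 + \frac{i \sqrt{390954}}{18}$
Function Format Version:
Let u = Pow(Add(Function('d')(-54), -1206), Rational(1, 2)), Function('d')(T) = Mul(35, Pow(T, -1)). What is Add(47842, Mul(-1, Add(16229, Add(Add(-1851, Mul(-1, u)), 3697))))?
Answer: Add(29767, Mul(Rational(1, 18), I, Pow(390954, Rational(1, 2)))) ≈ Add(29767., Mul(34.737, I))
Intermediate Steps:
u = Mul(Rational(1, 18), I, Pow(390954, Rational(1, 2))) (u = Pow(Add(Mul(35, Pow(-54, -1)), -1206), Rational(1, 2)) = Pow(Add(Mul(35, Rational(-1, 54)), -1206), Rational(1, 2)) = Pow(Add(Rational(-35, 54), -1206), Rational(1, 2)) = Pow(Rational(-65159, 54), Rational(1, 2)) = Mul(Rational(1, 18), I, Pow(390954, Rational(1, 2))) ≈ Mul(34.737, I))
Add(47842, Mul(-1, Add(16229, Add(Add(-1851, Mul(-1, u)), 3697)))) = Add(47842, Mul(-1, Add(16229, Add(Add(-1851, Mul(-1, Mul(Rational(1, 18), I, Pow(390954, Rational(1, 2))))), 3697)))) = Add(47842, Mul(-1, Add(16229, Add(Add(-1851, Mul(Rational(-1, 18), I, Pow(390954, Rational(1, 2)))), 3697)))) = Add(47842, Mul(-1, Add(16229, Add(1846, Mul(Rational(-1, 18), I, Pow(390954, Rational(1, 2))))))) = Add(47842, Mul(-1, Add(18075, Mul(Rational(-1, 18), I, Pow(390954, Rational(1, 2)))))) = Add(47842, Add(-18075, Mul(Rational(1, 18), I, Pow(390954, Rational(1, 2))))) = Add(29767, Mul(Rational(1, 18), I, Pow(390954, Rational(1, 2))))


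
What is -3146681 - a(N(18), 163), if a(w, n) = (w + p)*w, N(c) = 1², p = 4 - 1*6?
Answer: -3146680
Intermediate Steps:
p = -2 (p = 4 - 6 = -2)
N(c) = 1
a(w, n) = w*(-2 + w) (a(w, n) = (w - 2)*w = (-2 + w)*w = w*(-2 + w))
-3146681 - a(N(18), 163) = -3146681 - (-2 + 1) = -3146681 - (-1) = -3146681 - 1*(-1) = -3146681 + 1 = -3146680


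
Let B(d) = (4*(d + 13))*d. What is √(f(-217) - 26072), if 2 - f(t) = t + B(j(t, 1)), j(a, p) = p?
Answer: I*√25909 ≈ 160.96*I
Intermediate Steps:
B(d) = d*(52 + 4*d) (B(d) = (4*(13 + d))*d = (52 + 4*d)*d = d*(52 + 4*d))
f(t) = -54 - t (f(t) = 2 - (t + 4*1*(13 + 1)) = 2 - (t + 4*1*14) = 2 - (t + 56) = 2 - (56 + t) = 2 + (-56 - t) = -54 - t)
√(f(-217) - 26072) = √((-54 - 1*(-217)) - 26072) = √((-54 + 217) - 26072) = √(163 - 26072) = √(-25909) = I*√25909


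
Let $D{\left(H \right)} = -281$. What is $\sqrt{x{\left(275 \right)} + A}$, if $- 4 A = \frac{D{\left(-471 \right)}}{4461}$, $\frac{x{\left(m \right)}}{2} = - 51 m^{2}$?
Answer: $\frac{i \sqrt{614030574201459}}{8922} \approx 2777.4 i$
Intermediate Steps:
$x{\left(m \right)} = - 102 m^{2}$ ($x{\left(m \right)} = 2 \left(- 51 m^{2}\right) = - 102 m^{2}$)
$A = \frac{281}{17844}$ ($A = - \frac{\left(-281\right) \frac{1}{4461}}{4} = \left(- \frac{1}{4}\right) \left(- \frac{281}{4461}\right) = \frac{281}{17844} \approx 0.015748$)
$\sqrt{x{\left(275 \right)} + A} = \sqrt{- 102 \cdot 275^{2} + \frac{281}{17844}} = \sqrt{\left(-102\right) 75625 + \frac{281}{17844}} = \sqrt{-7713750 + \frac{281}{17844}} = \sqrt{- \frac{137644154719}{17844}} = \frac{i \sqrt{614030574201459}}{8922}$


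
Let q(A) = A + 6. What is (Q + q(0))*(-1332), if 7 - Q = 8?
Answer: -6660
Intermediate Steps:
Q = -1 (Q = 7 - 1*8 = 7 - 8 = -1)
q(A) = 6 + A
(Q + q(0))*(-1332) = (-1 + (6 + 0))*(-1332) = (-1 + 6)*(-1332) = 5*(-1332) = -6660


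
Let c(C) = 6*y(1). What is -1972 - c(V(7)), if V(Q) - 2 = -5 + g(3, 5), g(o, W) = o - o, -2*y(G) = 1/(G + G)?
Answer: -3941/2 ≈ -1970.5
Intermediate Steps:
y(G) = -1/(4*G) (y(G) = -1/(2*(G + G)) = -1/(2*G)/2 = -1/(4*G))
g(o, W) = 0
V(Q) = -3 (V(Q) = 2 + (-5 + 0) = 2 - 5 = -3)
c(C) = -3/2 (c(C) = 6*(-¼/1) = 6*(-¼*1) = 6*(-¼) = -3/2)
-1972 - c(V(7)) = -1972 - 1*(-3/2) = -1972 + 3/2 = -3941/2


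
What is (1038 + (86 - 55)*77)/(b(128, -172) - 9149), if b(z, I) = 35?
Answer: -3425/9114 ≈ -0.37580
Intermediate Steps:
(1038 + (86 - 55)*77)/(b(128, -172) - 9149) = (1038 + (86 - 55)*77)/(35 - 9149) = (1038 + 31*77)/(-9114) = (1038 + 2387)*(-1/9114) = 3425*(-1/9114) = -3425/9114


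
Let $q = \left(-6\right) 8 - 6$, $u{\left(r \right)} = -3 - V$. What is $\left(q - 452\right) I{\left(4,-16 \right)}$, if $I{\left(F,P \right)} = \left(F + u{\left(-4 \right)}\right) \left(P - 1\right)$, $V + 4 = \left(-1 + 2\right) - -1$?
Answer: $25806$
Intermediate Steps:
$V = -2$ ($V = -4 + \left(\left(-1 + 2\right) - -1\right) = -4 + \left(1 + 1\right) = -4 + 2 = -2$)
$u{\left(r \right)} = -1$ ($u{\left(r \right)} = -3 - -2 = -3 + 2 = -1$)
$q = -54$ ($q = -48 - 6 = -54$)
$I{\left(F,P \right)} = \left(-1 + F\right) \left(-1 + P\right)$ ($I{\left(F,P \right)} = \left(F - 1\right) \left(P - 1\right) = \left(-1 + F\right) \left(-1 + P\right)$)
$\left(q - 452\right) I{\left(4,-16 \right)} = \left(-54 - 452\right) \left(1 - 4 - -16 + 4 \left(-16\right)\right) = - 506 \left(1 - 4 + 16 - 64\right) = \left(-506\right) \left(-51\right) = 25806$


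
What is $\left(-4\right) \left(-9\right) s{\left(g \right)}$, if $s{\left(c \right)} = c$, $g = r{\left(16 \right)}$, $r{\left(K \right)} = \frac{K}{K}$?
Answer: $36$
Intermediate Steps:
$r{\left(K \right)} = 1$
$g = 1$
$\left(-4\right) \left(-9\right) s{\left(g \right)} = \left(-4\right) \left(-9\right) 1 = 36 \cdot 1 = 36$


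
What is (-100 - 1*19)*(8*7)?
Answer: -6664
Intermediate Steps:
(-100 - 1*19)*(8*7) = (-100 - 19)*56 = -119*56 = -6664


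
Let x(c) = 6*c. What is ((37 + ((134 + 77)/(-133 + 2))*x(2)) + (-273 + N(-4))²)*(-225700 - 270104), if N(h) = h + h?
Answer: -5129690319624/131 ≈ -3.9158e+10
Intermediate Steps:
N(h) = 2*h
((37 + ((134 + 77)/(-133 + 2))*x(2)) + (-273 + N(-4))²)*(-225700 - 270104) = ((37 + ((134 + 77)/(-133 + 2))*(6*2)) + (-273 + 2*(-4))²)*(-225700 - 270104) = ((37 + (211/(-131))*12) + (-273 - 8)²)*(-495804) = ((37 + (211*(-1/131))*12) + (-281)²)*(-495804) = ((37 - 211/131*12) + 78961)*(-495804) = ((37 - 2532/131) + 78961)*(-495804) = (2315/131 + 78961)*(-495804) = (10346206/131)*(-495804) = -5129690319624/131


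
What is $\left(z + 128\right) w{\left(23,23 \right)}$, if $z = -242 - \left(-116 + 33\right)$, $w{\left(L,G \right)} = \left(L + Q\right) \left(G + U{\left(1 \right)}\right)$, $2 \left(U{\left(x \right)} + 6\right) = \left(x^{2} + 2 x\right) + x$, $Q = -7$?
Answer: $-9424$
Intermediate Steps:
$U{\left(x \right)} = -6 + \frac{x^{2}}{2} + \frac{3 x}{2}$ ($U{\left(x \right)} = -6 + \frac{\left(x^{2} + 2 x\right) + x}{2} = -6 + \frac{x^{2} + 3 x}{2} = -6 + \left(\frac{x^{2}}{2} + \frac{3 x}{2}\right) = -6 + \frac{x^{2}}{2} + \frac{3 x}{2}$)
$w{\left(L,G \right)} = \left(-7 + L\right) \left(-4 + G\right)$ ($w{\left(L,G \right)} = \left(L - 7\right) \left(G + \left(-6 + \frac{1^{2}}{2} + \frac{3}{2} \cdot 1\right)\right) = \left(-7 + L\right) \left(G + \left(-6 + \frac{1}{2} \cdot 1 + \frac{3}{2}\right)\right) = \left(-7 + L\right) \left(G + \left(-6 + \frac{1}{2} + \frac{3}{2}\right)\right) = \left(-7 + L\right) \left(G - 4\right) = \left(-7 + L\right) \left(-4 + G\right)$)
$z = -159$ ($z = -242 - -83 = -242 + 83 = -159$)
$\left(z + 128\right) w{\left(23,23 \right)} = \left(-159 + 128\right) \left(28 - 161 - 92 + 23 \cdot 23\right) = - 31 \left(28 - 161 - 92 + 529\right) = \left(-31\right) 304 = -9424$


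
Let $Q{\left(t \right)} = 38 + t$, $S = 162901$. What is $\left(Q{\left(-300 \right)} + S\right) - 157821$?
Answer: $4818$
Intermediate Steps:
$\left(Q{\left(-300 \right)} + S\right) - 157821 = \left(\left(38 - 300\right) + 162901\right) - 157821 = \left(-262 + 162901\right) - 157821 = 162639 - 157821 = 4818$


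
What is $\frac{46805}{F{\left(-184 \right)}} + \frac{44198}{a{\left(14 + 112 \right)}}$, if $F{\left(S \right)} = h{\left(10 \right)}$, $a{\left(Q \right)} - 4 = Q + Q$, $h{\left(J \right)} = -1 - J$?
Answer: $- \frac{522541}{128} \approx -4082.4$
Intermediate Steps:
$a{\left(Q \right)} = 4 + 2 Q$ ($a{\left(Q \right)} = 4 + \left(Q + Q\right) = 4 + 2 Q$)
$F{\left(S \right)} = -11$ ($F{\left(S \right)} = -1 - 10 = -11$)
$\frac{46805}{F{\left(-184 \right)}} + \frac{44198}{a{\left(14 + 112 \right)}} = \frac{46805}{-11} + \frac{44198}{4 + 2 \left(14 + 112\right)} = 46805 \left(- \frac{1}{11}\right) + \frac{44198}{4 + 2 \cdot 126} = -4255 + \frac{44198}{4 + 252} = -4255 + \frac{44198}{256} = -4255 + 44198 \cdot \frac{1}{256} = -4255 + \frac{22099}{128} = - \frac{522541}{128}$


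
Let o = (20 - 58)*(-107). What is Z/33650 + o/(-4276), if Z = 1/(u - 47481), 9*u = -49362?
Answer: -2717553820016/2857909524725 ≈ -0.95089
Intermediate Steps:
u = -16454/3 (u = (1/9)*(-49362) = -16454/3 ≈ -5484.7)
o = 4066 (o = -38*(-107) = 4066)
Z = -3/158897 (Z = 1/(-16454/3 - 47481) = 1/(-158897/3) = -3/158897 ≈ -1.8880e-5)
Z/33650 + o/(-4276) = -3/158897/33650 + 4066/(-4276) = -3/158897*1/33650 + 4066*(-1/4276) = -3/5346884050 - 2033/2138 = -2717553820016/2857909524725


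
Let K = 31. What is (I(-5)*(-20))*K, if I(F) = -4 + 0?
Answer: 2480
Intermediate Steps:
I(F) = -4
(I(-5)*(-20))*K = -4*(-20)*31 = 80*31 = 2480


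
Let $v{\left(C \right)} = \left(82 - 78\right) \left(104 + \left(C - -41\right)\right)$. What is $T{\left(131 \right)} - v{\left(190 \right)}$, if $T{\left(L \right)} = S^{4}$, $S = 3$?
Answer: $-1259$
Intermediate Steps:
$v{\left(C \right)} = 580 + 4 C$ ($v{\left(C \right)} = 4 \left(104 + \left(C + 41\right)\right) = 4 \left(104 + \left(41 + C\right)\right) = 4 \left(145 + C\right) = 580 + 4 C$)
$T{\left(L \right)} = 81$ ($T{\left(L \right)} = 3^{4} = 81$)
$T{\left(131 \right)} - v{\left(190 \right)} = 81 - \left(580 + 4 \cdot 190\right) = 81 - \left(580 + 760\right) = 81 - 1340 = -1259$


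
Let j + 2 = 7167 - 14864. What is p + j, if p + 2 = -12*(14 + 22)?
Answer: -8133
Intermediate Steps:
j = -7699 (j = -2 + (7167 - 14864) = -2 - 7697 = -7699)
p = -434 (p = -2 - 12*(14 + 22) = -2 - 12*36 = -2 - 432 = -434)
p + j = -434 - 7699 = -8133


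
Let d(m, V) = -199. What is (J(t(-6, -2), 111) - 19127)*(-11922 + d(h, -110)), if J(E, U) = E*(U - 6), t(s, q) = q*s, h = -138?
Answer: 216565907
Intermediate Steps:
J(E, U) = E*(-6 + U)
(J(t(-6, -2), 111) - 19127)*(-11922 + d(h, -110)) = ((-2*(-6))*(-6 + 111) - 19127)*(-11922 - 199) = (12*105 - 19127)*(-12121) = (1260 - 19127)*(-12121) = -17867*(-12121) = 216565907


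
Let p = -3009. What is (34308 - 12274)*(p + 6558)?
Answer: 78198666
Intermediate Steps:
(34308 - 12274)*(p + 6558) = (34308 - 12274)*(-3009 + 6558) = 22034*3549 = 78198666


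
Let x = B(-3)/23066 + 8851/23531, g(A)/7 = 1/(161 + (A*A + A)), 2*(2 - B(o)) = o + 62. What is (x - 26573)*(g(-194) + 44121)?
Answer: -23928472437904700740165/20409631627738 ≈ -1.1724e+9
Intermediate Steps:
B(o) = -29 - o/2 (B(o) = 2 - (o + 62)/2 = 2 - (62 + o)/2 = 2 + (-31 - o/2) = -29 - o/2)
g(A) = 7/(161 + A + A²) (g(A) = 7/(161 + (A*A + A)) = 7/(161 + (A² + A)) = 7/(161 + (A + A²)) = 7/(161 + A + A²))
x = 407020127/1085532092 (x = (-29 - ½*(-3))/23066 + 8851/23531 = (-29 + 3/2)*(1/23066) + 8851*(1/23531) = -55/2*1/23066 + 8851/23531 = -55/46132 + 8851/23531 = 407020127/1085532092 ≈ 0.37495)
(x - 26573)*(g(-194) + 44121) = (407020127/1085532092 - 26573)*(7/(161 - 194 + (-194)²) + 44121) = -28845437260589*(7/(161 - 194 + 37636) + 44121)/1085532092 = -28845437260589*(7/37603 + 44121)/1085532092 = -28845437260589/1085532092*1659081970/37603 = -23928472437904700740165/20409631627738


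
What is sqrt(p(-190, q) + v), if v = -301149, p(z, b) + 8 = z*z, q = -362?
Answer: I*sqrt(265057) ≈ 514.84*I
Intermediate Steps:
p(z, b) = -8 + z**2 (p(z, b) = -8 + z*z = -8 + z**2)
sqrt(p(-190, q) + v) = sqrt((-8 + (-190)**2) - 301149) = sqrt((-8 + 36100) - 301149) = sqrt(36092 - 301149) = sqrt(-265057) = I*sqrt(265057)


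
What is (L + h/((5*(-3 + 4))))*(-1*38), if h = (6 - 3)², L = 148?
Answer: -28462/5 ≈ -5692.4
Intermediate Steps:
h = 9 (h = 3² = 9)
(L + h/((5*(-3 + 4))))*(-1*38) = (148 + 9/((5*(-3 + 4))))*(-1*38) = (148 + 9/((5*1)))*(-38) = (148 + 9/5)*(-38) = (749/5)*(-38) = -28462/5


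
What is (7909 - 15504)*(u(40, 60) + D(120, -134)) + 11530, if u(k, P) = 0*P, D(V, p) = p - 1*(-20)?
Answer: 877360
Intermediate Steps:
D(V, p) = 20 + p (D(V, p) = p + 20 = 20 + p)
u(k, P) = 0
(7909 - 15504)*(u(40, 60) + D(120, -134)) + 11530 = (7909 - 15504)*(0 + (20 - 134)) + 11530 = -7595*(0 - 114) + 11530 = -7595*(-114) + 11530 = 865830 + 11530 = 877360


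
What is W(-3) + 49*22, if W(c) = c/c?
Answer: 1079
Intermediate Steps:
W(c) = 1
W(-3) + 49*22 = 1 + 49*22 = 1 + 1078 = 1079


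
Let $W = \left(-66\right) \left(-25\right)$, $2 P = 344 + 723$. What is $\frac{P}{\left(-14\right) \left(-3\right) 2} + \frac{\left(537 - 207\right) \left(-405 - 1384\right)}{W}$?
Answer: $- \frac{295217}{840} \approx -351.45$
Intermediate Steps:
$P = \frac{1067}{2}$ ($P = \frac{344 + 723}{2} = \frac{1}{2} \cdot 1067 = \frac{1067}{2} \approx 533.5$)
$W = 1650$
$\frac{P}{\left(-14\right) \left(-3\right) 2} + \frac{\left(537 - 207\right) \left(-405 - 1384\right)}{W} = \frac{1067}{2 \left(-14\right) \left(-3\right) 2} + \frac{\left(537 - 207\right) \left(-405 - 1384\right)}{1650} = \frac{1067}{2 \cdot 42 \cdot 2} + 330 \left(-1789\right) \frac{1}{1650} = \frac{1067}{2 \cdot 84} - \frac{1789}{5} = \frac{1067}{2} \cdot \frac{1}{84} - \frac{1789}{5} = \frac{1067}{168} - \frac{1789}{5} = - \frac{295217}{840}$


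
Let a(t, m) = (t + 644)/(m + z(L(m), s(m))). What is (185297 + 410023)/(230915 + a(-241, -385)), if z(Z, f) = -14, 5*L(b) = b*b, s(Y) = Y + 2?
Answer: 118766340/46067341 ≈ 2.5781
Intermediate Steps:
s(Y) = 2 + Y
L(b) = b²/5 (L(b) = (b*b)/5 = b²/5)
a(t, m) = (644 + t)/(-14 + m) (a(t, m) = (t + 644)/(m - 14) = (644 + t)/(-14 + m))
(185297 + 410023)/(230915 + a(-241, -385)) = (185297 + 410023)/(230915 + (644 - 241)/(-14 - 385)) = 595320/(230915 + 403/(-399)) = 595320/(230915 - 1/399*403) = 595320/(230915 - 403/399) = 595320/(92134682/399) = 595320*(399/92134682) = 118766340/46067341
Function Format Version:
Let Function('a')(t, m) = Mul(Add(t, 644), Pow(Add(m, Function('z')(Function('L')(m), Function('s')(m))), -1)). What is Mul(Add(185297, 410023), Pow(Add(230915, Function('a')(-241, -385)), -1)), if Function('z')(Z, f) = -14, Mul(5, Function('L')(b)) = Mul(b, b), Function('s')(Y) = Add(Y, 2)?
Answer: Rational(118766340, 46067341) ≈ 2.5781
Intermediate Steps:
Function('s')(Y) = Add(2, Y)
Function('L')(b) = Mul(Rational(1, 5), Pow(b, 2)) (Function('L')(b) = Mul(Rational(1, 5), Mul(b, b)) = Mul(Rational(1, 5), Pow(b, 2)))
Function('a')(t, m) = Mul(Pow(Add(-14, m), -1), Add(644, t)) (Function('a')(t, m) = Mul(Add(t, 644), Pow(Add(m, -14), -1)) = Mul(Add(644, t), Pow(Add(-14, m), -1)) = Mul(Pow(Add(-14, m), -1), Add(644, t)))
Mul(Add(185297, 410023), Pow(Add(230915, Function('a')(-241, -385)), -1)) = Mul(Add(185297, 410023), Pow(Add(230915, Mul(Pow(Add(-14, -385), -1), Add(644, -241))), -1)) = Mul(595320, Pow(Add(230915, Mul(Pow(-399, -1), 403)), -1)) = Mul(595320, Pow(Add(230915, Mul(Rational(-1, 399), 403)), -1)) = Mul(595320, Pow(Add(230915, Rational(-403, 399)), -1)) = Mul(595320, Pow(Rational(92134682, 399), -1)) = Mul(595320, Rational(399, 92134682)) = Rational(118766340, 46067341)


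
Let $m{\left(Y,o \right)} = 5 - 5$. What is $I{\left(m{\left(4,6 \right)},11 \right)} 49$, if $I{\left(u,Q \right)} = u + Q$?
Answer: $539$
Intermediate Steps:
$m{\left(Y,o \right)} = 0$
$I{\left(u,Q \right)} = Q + u$
$I{\left(m{\left(4,6 \right)},11 \right)} 49 = \left(11 + 0\right) 49 = 11 \cdot 49 = 539$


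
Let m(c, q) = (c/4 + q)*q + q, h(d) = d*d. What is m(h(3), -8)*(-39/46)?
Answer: -741/23 ≈ -32.217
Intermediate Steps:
h(d) = d**2
m(c, q) = q + q*(q + c/4) (m(c, q) = (c*(1/4) + q)*q + q = (c/4 + q)*q + q = (q + c/4)*q + q = q*(q + c/4) + q = q + q*(q + c/4))
m(h(3), -8)*(-39/46) = ((1/4)*(-8)*(4 + 3**2 + 4*(-8)))*(-39/46) = ((1/4)*(-8)*(4 + 9 - 32))*(-39*1/46) = ((1/4)*(-8)*(-19))*(-39/46) = 38*(-39/46) = -741/23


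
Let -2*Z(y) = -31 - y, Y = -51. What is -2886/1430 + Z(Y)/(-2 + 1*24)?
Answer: -136/55 ≈ -2.4727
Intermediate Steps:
Z(y) = 31/2 + y/2 (Z(y) = -(-31 - y)/2 = 31/2 + y/2)
-2886/1430 + Z(Y)/(-2 + 1*24) = -2886/1430 + (31/2 + (1/2)*(-51))/(-2 + 1*24) = -2886*1/1430 + (31/2 - 51/2)/(-2 + 24) = -111/55 - 10/22 = -111/55 - 10*1/22 = -111/55 - 5/11 = -136/55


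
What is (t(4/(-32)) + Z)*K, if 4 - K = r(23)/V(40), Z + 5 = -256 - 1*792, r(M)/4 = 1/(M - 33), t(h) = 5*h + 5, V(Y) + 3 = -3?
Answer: -494951/120 ≈ -4124.6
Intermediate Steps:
V(Y) = -6 (V(Y) = -3 - 3 = -6)
t(h) = 5 + 5*h
r(M) = 4/(-33 + M) (r(M) = 4/(M - 33) = 4/(-33 + M))
Z = -1053 (Z = -5 + (-256 - 1*792) = -5 + (-256 - 792) = -5 - 1048 = -1053)
K = 59/15 (K = 4 - 4/(-33 + 23)/(-6) = 4 - 4/(-10)*(-1)/6 = 4 - 4*(-⅒)*(-1)/6 = 4 - (-2)*(-1)/(5*6) = 4 - 1*1/15 = 4 - 1/15 = 59/15 ≈ 3.9333)
(t(4/(-32)) + Z)*K = ((5 + 5*(4/(-32))) - 1053)*(59/15) = ((5 + 5*(4*(-1/32))) - 1053)*(59/15) = ((5 + 5*(-⅛)) - 1053)*(59/15) = ((5 - 5/8) - 1053)*(59/15) = (35/8 - 1053)*(59/15) = -8389/8*59/15 = -494951/120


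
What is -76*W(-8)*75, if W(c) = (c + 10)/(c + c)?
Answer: 1425/2 ≈ 712.50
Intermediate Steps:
W(c) = (10 + c)/(2*c) (W(c) = (10 + c)/((2*c)) = (10 + c)*(1/(2*c)) = (10 + c)/(2*c))
-76*W(-8)*75 = -38*(10 - 8)/(-8)*75 = -38*(-1)*2/8*75 = -76*(-⅛)*75 = (19/2)*75 = 1425/2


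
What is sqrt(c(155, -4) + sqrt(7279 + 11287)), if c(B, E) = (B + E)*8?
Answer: sqrt(1208 + sqrt(18566)) ≈ 36.664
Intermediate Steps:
c(B, E) = 8*B + 8*E
sqrt(c(155, -4) + sqrt(7279 + 11287)) = sqrt((8*155 + 8*(-4)) + sqrt(7279 + 11287)) = sqrt((1240 - 32) + sqrt(18566)) = sqrt(1208 + sqrt(18566))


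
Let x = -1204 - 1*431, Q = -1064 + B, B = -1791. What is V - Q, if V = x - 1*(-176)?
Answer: 1396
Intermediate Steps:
Q = -2855 (Q = -1064 - 1791 = -2855)
x = -1635 (x = -1204 - 431 = -1635)
V = -1459 (V = -1635 - 1*(-176) = -1635 + 176 = -1459)
V - Q = -1459 - 1*(-2855) = -1459 + 2855 = 1396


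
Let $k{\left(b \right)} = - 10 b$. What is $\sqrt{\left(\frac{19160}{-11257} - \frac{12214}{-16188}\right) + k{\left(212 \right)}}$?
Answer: $\frac{i \sqrt{17607660649673335158}}{91114158} \approx 46.054 i$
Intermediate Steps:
$\sqrt{\left(\frac{19160}{-11257} - \frac{12214}{-16188}\right) + k{\left(212 \right)}} = \sqrt{\left(\frac{19160}{-11257} - \frac{12214}{-16188}\right) - 2120} = \sqrt{\left(19160 \left(- \frac{1}{11257}\right) - - \frac{6107}{8094}\right) - 2120} = \sqrt{\left(- \frac{19160}{11257} + \frac{6107}{8094}\right) - 2120} = \sqrt{- \frac{86334541}{91114158} - 2120} = \sqrt{- \frac{193248349501}{91114158}} = \frac{i \sqrt{17607660649673335158}}{91114158}$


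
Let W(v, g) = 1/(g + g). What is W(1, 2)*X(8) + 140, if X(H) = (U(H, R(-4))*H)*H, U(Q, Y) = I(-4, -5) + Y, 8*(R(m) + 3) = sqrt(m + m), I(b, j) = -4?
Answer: 28 + 4*I*sqrt(2) ≈ 28.0 + 5.6569*I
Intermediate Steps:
R(m) = -3 + sqrt(2)*sqrt(m)/8 (R(m) = -3 + sqrt(m + m)/8 = -3 + sqrt(2*m)/8 = -3 + (sqrt(2)*sqrt(m))/8 = -3 + sqrt(2)*sqrt(m)/8)
U(Q, Y) = -4 + Y
W(v, g) = 1/(2*g)
X(H) = H**2*(-7 + I*sqrt(2)/4) (X(H) = ((-4 + (-3 + sqrt(2)*sqrt(-4)/8))*H)*H = ((-4 + (-3 + sqrt(2)*(2*I)/8))*H)*H = ((-4 + (-3 + I*sqrt(2)/4))*H)*H = ((-7 + I*sqrt(2)/4)*H)*H = (H*(-7 + I*sqrt(2)/4))*H = H**2*(-7 + I*sqrt(2)/4))
W(1, 2)*X(8) + 140 = ((1/2)/2)*((1/4)*8**2*(-28 + I*sqrt(2))) + 140 = ((1/2)*(1/2))*((1/4)*64*(-28 + I*sqrt(2))) + 140 = (-448 + 16*I*sqrt(2))/4 + 140 = (-112 + 4*I*sqrt(2)) + 140 = 28 + 4*I*sqrt(2)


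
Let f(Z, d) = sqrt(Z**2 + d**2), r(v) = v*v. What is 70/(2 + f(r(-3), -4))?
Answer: -140/93 + 70*sqrt(97)/93 ≈ 5.9077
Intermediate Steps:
r(v) = v**2
70/(2 + f(r(-3), -4)) = 70/(2 + sqrt(((-3)**2)**2 + (-4)**2)) = 70/(2 + sqrt(9**2 + 16)) = 70/(2 + sqrt(81 + 16)) = 70/(2 + sqrt(97))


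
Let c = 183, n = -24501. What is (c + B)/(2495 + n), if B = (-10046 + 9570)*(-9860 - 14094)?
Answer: -11402287/22006 ≈ -518.14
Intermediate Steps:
B = 11402104 (B = -476*(-23954) = 11402104)
(c + B)/(2495 + n) = (183 + 11402104)/(2495 - 24501) = 11402287/(-22006) = 11402287*(-1/22006) = -11402287/22006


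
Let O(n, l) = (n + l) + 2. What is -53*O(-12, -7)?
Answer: 901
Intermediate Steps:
O(n, l) = 2 + l + n (O(n, l) = (l + n) + 2 = 2 + l + n)
-53*O(-12, -7) = -53*(2 - 7 - 12) = -53*(-17) = 901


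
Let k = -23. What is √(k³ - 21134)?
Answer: I*√33301 ≈ 182.49*I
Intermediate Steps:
√(k³ - 21134) = √((-23)³ - 21134) = √(-12167 - 21134) = √(-33301) = I*√33301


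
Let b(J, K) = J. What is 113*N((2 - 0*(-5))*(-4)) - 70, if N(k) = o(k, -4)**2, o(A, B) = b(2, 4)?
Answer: 382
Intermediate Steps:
o(A, B) = 2
N(k) = 4 (N(k) = 2**2 = 4)
113*N((2 - 0*(-5))*(-4)) - 70 = 113*4 - 70 = 452 - 70 = 382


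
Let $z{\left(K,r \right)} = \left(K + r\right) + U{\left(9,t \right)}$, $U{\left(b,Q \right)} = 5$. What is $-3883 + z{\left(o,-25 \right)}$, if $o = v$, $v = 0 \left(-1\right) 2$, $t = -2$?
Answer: $-3903$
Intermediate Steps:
$v = 0$ ($v = 0 \cdot 2 = 0$)
$o = 0$
$z{\left(K,r \right)} = 5 + K + r$ ($z{\left(K,r \right)} = \left(K + r\right) + 5 = 5 + K + r$)
$-3883 + z{\left(o,-25 \right)} = -3883 + \left(5 + 0 - 25\right) = -3883 - 20 = -3903$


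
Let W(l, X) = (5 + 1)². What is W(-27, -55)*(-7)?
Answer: -252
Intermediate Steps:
W(l, X) = 36 (W(l, X) = 6² = 36)
W(-27, -55)*(-7) = 36*(-7) = -252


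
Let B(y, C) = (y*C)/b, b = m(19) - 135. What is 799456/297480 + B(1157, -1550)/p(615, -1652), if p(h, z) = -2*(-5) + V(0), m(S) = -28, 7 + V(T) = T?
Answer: 22244862166/6061155 ≈ 3670.1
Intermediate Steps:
V(T) = -7 + T
p(h, z) = 3 (p(h, z) = -2*(-5) + (-7 + 0) = 10 - 7 = 3)
b = -163 (b = -28 - 135 = -163)
B(y, C) = -C*y/163 (B(y, C) = (y*C)/(-163) = (C*y)*(-1/163) = -C*y/163)
799456/297480 + B(1157, -1550)/p(615, -1652) = 799456/297480 - 1/163*(-1550)*1157/3 = 799456*(1/297480) + (1793350/163)*(1/3) = 99932/37185 + 1793350/489 = 22244862166/6061155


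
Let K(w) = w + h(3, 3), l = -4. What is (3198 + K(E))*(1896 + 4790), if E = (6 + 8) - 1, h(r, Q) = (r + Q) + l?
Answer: 21482118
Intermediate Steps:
h(r, Q) = -4 + Q + r (h(r, Q) = (r + Q) - 4 = (Q + r) - 4 = -4 + Q + r)
E = 13 (E = 14 - 1 = 13)
K(w) = 2 + w (K(w) = w + (-4 + 3 + 3) = w + 2 = 2 + w)
(3198 + K(E))*(1896 + 4790) = (3198 + (2 + 13))*(1896 + 4790) = (3198 + 15)*6686 = 3213*6686 = 21482118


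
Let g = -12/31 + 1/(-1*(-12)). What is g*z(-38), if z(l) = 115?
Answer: -12995/372 ≈ -34.933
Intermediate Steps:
g = -113/372 (g = -12*1/31 + 1/12 = -12/31 + 1*(1/12) = -12/31 + 1/12 = -113/372 ≈ -0.30376)
g*z(-38) = -113/372*115 = -12995/372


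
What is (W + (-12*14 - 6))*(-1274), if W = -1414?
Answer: 2023112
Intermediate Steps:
(W + (-12*14 - 6))*(-1274) = (-1414 + (-12*14 - 6))*(-1274) = (-1414 + (-168 - 6))*(-1274) = (-1414 - 174)*(-1274) = -1588*(-1274) = 2023112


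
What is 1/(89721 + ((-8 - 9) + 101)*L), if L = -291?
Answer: 1/65277 ≈ 1.5319e-5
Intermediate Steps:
1/(89721 + ((-8 - 9) + 101)*L) = 1/(89721 + ((-8 - 9) + 101)*(-291)) = 1/(89721 + (-17 + 101)*(-291)) = 1/(89721 + 84*(-291)) = 1/(89721 - 24444) = 1/65277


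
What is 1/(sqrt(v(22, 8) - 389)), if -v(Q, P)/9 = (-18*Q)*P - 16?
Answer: sqrt(28267)/28267 ≈ 0.0059479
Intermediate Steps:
v(Q, P) = 144 + 162*P*Q (v(Q, P) = -9*((-18*Q)*P - 16) = -9*(-18*P*Q - 16) = -9*(-16 - 18*P*Q) = 144 + 162*P*Q)
1/(sqrt(v(22, 8) - 389)) = 1/(sqrt((144 + 162*8*22) - 389)) = 1/(sqrt((144 + 28512) - 389)) = 1/(sqrt(28656 - 389)) = 1/(sqrt(28267)) = sqrt(28267)/28267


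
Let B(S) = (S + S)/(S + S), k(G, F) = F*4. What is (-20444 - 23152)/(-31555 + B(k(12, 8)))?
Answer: 2422/1753 ≈ 1.3816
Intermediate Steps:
k(G, F) = 4*F
B(S) = 1 (B(S) = (2*S)/((2*S)) = (2*S)*(1/(2*S)) = 1)
(-20444 - 23152)/(-31555 + B(k(12, 8))) = (-20444 - 23152)/(-31555 + 1) = -43596/(-31554) = -43596*(-1/31554) = 2422/1753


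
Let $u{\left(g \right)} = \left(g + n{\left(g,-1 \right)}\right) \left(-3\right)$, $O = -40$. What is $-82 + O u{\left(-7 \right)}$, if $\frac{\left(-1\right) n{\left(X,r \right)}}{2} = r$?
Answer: $-682$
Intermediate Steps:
$n{\left(X,r \right)} = - 2 r$
$u{\left(g \right)} = -6 - 3 g$ ($u{\left(g \right)} = \left(g - -2\right) \left(-3\right) = \left(g + 2\right) \left(-3\right) = \left(2 + g\right) \left(-3\right) = -6 - 3 g$)
$-82 + O u{\left(-7 \right)} = -82 - 40 \left(-6 - -21\right) = -82 - 40 \left(-6 + 21\right) = -82 - 600 = -682$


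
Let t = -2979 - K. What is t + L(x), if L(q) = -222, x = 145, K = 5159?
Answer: -8360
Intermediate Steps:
t = -8138 (t = -2979 - 1*5159 = -2979 - 5159 = -8138)
t + L(x) = -8138 - 222 = -8360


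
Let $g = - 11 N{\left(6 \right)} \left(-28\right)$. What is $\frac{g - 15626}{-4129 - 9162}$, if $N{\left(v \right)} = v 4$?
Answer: $\frac{8234}{13291} \approx 0.61952$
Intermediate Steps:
$N{\left(v \right)} = 4 v$
$g = 7392$ ($g = - 11 \cdot 4 \cdot 6 \left(-28\right) = \left(-11\right) 24 \left(-28\right) = \left(-264\right) \left(-28\right) = 7392$)
$\frac{g - 15626}{-4129 - 9162} = \frac{7392 - 15626}{-4129 - 9162} = - \frac{8234}{-13291} = \left(-8234\right) \left(- \frac{1}{13291}\right) = \frac{8234}{13291}$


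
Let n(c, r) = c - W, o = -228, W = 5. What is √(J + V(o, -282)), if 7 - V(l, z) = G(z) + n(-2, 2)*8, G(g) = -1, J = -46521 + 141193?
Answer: 4*√5921 ≈ 307.79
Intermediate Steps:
J = 94672
n(c, r) = -5 + c (n(c, r) = c - 1*5 = c - 5 = -5 + c)
V(l, z) = 64 (V(l, z) = 7 - (-1 + (-5 - 2)*8) = 7 - (-1 - 7*8) = 7 - (-1 - 56) = 7 - 1*(-57) = 7 + 57 = 64)
√(J + V(o, -282)) = √(94672 + 64) = √94736 = 4*√5921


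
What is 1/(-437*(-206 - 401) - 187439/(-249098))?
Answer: 249098/66075673821 ≈ 3.7699e-6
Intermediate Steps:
1/(-437*(-206 - 401) - 187439/(-249098)) = 1/(-437*(-607) - 187439*(-1/249098)) = 1/(265259 + 187439/249098) = 1/(66075673821/249098) = 249098/66075673821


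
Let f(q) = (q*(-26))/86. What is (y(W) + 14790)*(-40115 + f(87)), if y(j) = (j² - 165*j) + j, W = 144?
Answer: -20557565160/43 ≈ -4.7808e+8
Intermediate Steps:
y(j) = j² - 164*j
f(q) = -13*q/43 (f(q) = -26*q*(1/86) = -13*q/43)
(y(W) + 14790)*(-40115 + f(87)) = (144*(-164 + 144) + 14790)*(-40115 - 13/43*87) = (144*(-20) + 14790)*(-40115 - 1131/43) = (-2880 + 14790)*(-1726076/43) = 11910*(-1726076/43) = -20557565160/43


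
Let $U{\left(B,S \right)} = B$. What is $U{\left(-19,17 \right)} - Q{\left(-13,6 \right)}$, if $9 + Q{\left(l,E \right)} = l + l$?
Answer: $16$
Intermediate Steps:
$Q{\left(l,E \right)} = -9 + 2 l$ ($Q{\left(l,E \right)} = -9 + \left(l + l\right) = -9 + 2 l$)
$U{\left(-19,17 \right)} - Q{\left(-13,6 \right)} = -19 - \left(-9 + 2 \left(-13\right)\right) = -19 - \left(-9 - 26\right) = -19 - -35 = -19 + 35 = 16$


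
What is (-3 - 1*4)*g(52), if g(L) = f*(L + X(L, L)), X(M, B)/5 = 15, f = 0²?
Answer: 0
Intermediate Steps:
f = 0
X(M, B) = 75 (X(M, B) = 5*15 = 75)
g(L) = 0 (g(L) = 0*(L + 75) = 0*(75 + L) = 0)
(-3 - 1*4)*g(52) = (-3 - 1*4)*0 = (-3 - 4)*0 = -7*0 = 0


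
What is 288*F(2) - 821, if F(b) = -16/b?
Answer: -3125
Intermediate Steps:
288*F(2) - 821 = 288*(-16/2) - 821 = 288*(-16*½) - 821 = 288*(-8) - 821 = -2304 - 821 = -3125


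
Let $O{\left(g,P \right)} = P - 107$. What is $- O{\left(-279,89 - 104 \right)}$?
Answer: $122$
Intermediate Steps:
$O{\left(g,P \right)} = -107 + P$ ($O{\left(g,P \right)} = P - 107 = -107 + P$)
$- O{\left(-279,89 - 104 \right)} = - (-107 + \left(89 - 104\right)) = - (-107 - 15) = \left(-1\right) \left(-122\right) = 122$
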